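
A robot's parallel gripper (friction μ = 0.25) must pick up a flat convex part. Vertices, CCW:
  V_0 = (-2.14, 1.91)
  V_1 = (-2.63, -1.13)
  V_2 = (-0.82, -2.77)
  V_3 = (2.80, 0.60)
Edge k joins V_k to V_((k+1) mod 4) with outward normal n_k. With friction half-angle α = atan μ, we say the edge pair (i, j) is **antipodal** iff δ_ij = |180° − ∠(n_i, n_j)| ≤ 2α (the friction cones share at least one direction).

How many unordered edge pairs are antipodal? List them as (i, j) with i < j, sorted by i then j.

α = atan 0.25 = 14.04°;  2α = 28.07°
n_0 = (-0.9873, +0.1591)
n_1 = (-0.6714, -0.7411)
n_2 = (+0.6814, -0.7319)
n_3 = (+0.2563, +0.9666)
  (0,1): δ = 123.02°  ·
  (0,2): δ = 37.89°  ·
  (0,3): δ = 84.30°  ·
  (1,2): δ = 94.87°  ·
  (1,3): δ = 27.33°  ✓
  (2,3): δ = 57.80°  ·
antipodal pairs: 1

count = 1; pairs: (1,3)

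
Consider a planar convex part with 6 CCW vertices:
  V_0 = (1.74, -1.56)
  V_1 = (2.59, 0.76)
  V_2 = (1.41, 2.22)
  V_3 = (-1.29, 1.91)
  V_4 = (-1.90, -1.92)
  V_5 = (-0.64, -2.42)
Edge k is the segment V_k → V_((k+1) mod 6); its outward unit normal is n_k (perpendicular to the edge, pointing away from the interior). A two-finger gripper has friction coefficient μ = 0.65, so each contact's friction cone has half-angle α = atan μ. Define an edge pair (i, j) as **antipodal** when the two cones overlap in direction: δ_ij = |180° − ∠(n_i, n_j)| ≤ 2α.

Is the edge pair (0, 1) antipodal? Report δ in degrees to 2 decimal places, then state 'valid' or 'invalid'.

δ = 120.93°, invalid

α = atan 0.65 = 33.02°;  2α = 66.05°
edge 0: e_0 = (+0.85, +2.32);  n_0 = (+0.9390, -0.3440)
edge 1: e_1 = (-1.18, +1.46);  n_1 = (+0.7777, +0.6286)
∠(n_0, n_1) = 59.07°
δ = |180° − 59.07°| = 120.93°
120.93° > 2α = 66.05°  →  invalid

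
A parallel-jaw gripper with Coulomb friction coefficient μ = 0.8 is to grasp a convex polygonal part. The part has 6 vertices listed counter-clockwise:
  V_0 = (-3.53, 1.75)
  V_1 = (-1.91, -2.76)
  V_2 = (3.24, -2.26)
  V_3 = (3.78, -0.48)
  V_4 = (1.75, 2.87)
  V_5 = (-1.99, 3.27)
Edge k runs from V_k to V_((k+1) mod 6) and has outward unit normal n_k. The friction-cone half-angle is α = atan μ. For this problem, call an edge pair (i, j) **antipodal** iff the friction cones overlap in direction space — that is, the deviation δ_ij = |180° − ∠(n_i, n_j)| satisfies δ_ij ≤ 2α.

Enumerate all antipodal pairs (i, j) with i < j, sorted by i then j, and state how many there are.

count = 8; pairs: (0,2), (0,3), (0,4), (1,3), (1,4), (1,5), (2,5), (3,5)

α = atan 0.8 = 38.66°;  2α = 77.32°
n_0 = (-0.9411, -0.3381)
n_1 = (+0.0966, -0.9953)
n_2 = (+0.9569, -0.2903)
n_3 = (+0.8552, +0.5182)
n_4 = (+0.1063, +0.9943)
n_5 = (-0.7025, +0.7117)
  (0,1): δ = 104.21°  ·
  (0,2): δ = 36.63°  ✓
  (0,3): δ = 11.46°  ✓
  (0,4): δ = 64.14°  ✓
  (0,5): δ = 114.87°  ·
  (1,2): δ = 112.42°  ·
  (1,3): δ = 64.33°  ✓
  (1,4): δ = 11.65°  ✓
  (1,5): δ = 39.08°  ✓
  (2,3): δ = 131.91°  ·
  (2,4): δ = 79.23°  ·
  (2,5): δ = 28.50°  ✓
  (3,4): δ = 127.32°  ·
  (3,5): δ = 76.59°  ✓
  (4,5): δ = 129.27°  ·
antipodal pairs: 8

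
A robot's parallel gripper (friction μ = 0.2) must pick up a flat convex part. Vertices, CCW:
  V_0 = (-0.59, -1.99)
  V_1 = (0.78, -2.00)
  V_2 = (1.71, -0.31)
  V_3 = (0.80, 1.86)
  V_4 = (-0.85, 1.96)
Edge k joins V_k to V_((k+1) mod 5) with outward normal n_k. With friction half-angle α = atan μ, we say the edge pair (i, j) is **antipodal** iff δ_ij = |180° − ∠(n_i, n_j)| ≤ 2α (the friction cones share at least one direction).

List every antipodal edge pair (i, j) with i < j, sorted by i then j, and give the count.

count = 2; pairs: (0,3), (2,4)

α = atan 0.2 = 11.31°;  2α = 22.62°
n_0 = (-0.0073, -1.0000)
n_1 = (+0.8761, -0.4821)
n_2 = (+0.9222, +0.3867)
n_3 = (+0.0605, +0.9982)
n_4 = (-0.9978, -0.0657)
  (0,1): δ = 118.41°  ·
  (0,2): δ = 66.83°  ·
  (0,3): δ = 3.05°  ✓
  (0,4): δ = 94.18°  ·
  (1,2): δ = 128.43°  ·
  (1,3): δ = 64.64°  ·
  (1,4): δ = 32.59°  ·
  (2,3): δ = 116.22°  ·
  (2,4): δ = 18.99°  ✓
  (3,4): δ = 82.77°  ·
antipodal pairs: 2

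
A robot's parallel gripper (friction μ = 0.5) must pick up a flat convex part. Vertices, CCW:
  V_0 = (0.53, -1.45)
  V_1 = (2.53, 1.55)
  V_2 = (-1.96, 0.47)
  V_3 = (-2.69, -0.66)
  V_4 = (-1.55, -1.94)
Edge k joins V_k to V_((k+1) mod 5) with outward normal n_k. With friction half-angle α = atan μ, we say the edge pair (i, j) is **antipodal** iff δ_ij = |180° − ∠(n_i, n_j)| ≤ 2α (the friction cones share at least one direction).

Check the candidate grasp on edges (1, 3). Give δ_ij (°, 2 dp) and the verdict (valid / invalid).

α = atan 0.5 = 26.57°;  2α = 53.13°
edge 1: e_1 = (-4.49, -1.08);  n_1 = (-0.2339, +0.9723)
edge 3: e_3 = (+1.14, -1.28);  n_3 = (-0.7468, -0.6651)
∠(n_1, n_3) = 118.16°
δ = |180° − 118.16°| = 61.84°
61.84° > 2α = 53.13°  →  invalid

δ = 61.84°, invalid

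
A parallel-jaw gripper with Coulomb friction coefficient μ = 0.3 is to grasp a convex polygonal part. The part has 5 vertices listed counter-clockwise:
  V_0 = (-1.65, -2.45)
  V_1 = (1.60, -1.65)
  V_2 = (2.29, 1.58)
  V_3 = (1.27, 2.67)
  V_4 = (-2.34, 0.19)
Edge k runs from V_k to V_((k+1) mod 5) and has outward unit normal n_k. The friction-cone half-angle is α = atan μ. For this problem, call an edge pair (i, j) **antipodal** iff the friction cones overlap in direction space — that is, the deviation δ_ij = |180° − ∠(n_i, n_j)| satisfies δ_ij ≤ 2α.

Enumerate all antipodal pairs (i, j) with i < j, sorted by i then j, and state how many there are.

count = 3; pairs: (0,3), (1,4), (2,4)

α = atan 0.3 = 16.70°;  2α = 33.40°
n_0 = (+0.2390, -0.9710)
n_1 = (+0.9779, -0.2089)
n_2 = (+0.7302, +0.6833)
n_3 = (-0.5662, +0.8242)
n_4 = (-0.9675, -0.2529)
  (0,1): δ = 115.89°  ·
  (0,2): δ = 60.73°  ·
  (0,3): δ = 20.66°  ✓
  (0,4): δ = 90.82°  ·
  (1,2): δ = 124.84°  ·
  (1,3): δ = 43.45°  ·
  (1,4): δ = 26.71°  ✓
  (2,3): δ = 98.61°  ·
  (2,4): δ = 28.45°  ✓
  (3,4): δ = 109.84°  ·
antipodal pairs: 3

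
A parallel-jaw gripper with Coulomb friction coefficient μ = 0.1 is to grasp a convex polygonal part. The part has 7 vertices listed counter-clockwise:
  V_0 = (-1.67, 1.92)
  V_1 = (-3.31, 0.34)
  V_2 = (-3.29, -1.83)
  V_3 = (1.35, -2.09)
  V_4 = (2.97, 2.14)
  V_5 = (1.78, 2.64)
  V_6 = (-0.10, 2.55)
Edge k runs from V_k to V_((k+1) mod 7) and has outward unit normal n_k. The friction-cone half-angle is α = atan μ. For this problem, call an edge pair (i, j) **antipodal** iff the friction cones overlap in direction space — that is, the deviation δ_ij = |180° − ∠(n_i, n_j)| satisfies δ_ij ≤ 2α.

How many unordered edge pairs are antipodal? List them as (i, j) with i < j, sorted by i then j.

count = 1; pairs: (2,5)

α = atan 0.1 = 5.71°;  2α = 11.42°
n_0 = (-0.6938, +0.7202)
n_1 = (-1.0000, -0.0092)
n_2 = (-0.0559, -0.9984)
n_3 = (+0.9339, -0.3576)
n_4 = (+0.3874, +0.9219)
n_5 = (-0.0478, +0.9989)
n_6 = (-0.3724, +0.9281)
  (0,1): δ = 133.40°  ·
  (0,2): δ = 47.14°  ·
  (0,3): δ = 25.11°  ·
  (0,4): δ = 113.28°  ·
  (0,5): δ = 138.81°  ·
  (0,6): δ = 157.93°  ·
  (1,2): δ = 93.74°  ·
  (1,3): δ = 21.48°  ·
  (1,4): δ = 66.68°  ·
  (1,5): δ = 92.21°  ·
  (1,6): δ = 111.34°  ·
  (2,3): δ = 107.75°  ·
  (2,4): δ = 19.58°  ·
  (2,5): δ = 5.95°  ✓
  (2,6): δ = 25.07°  ·
  (3,4): δ = 91.83°  ·
  (3,5): δ = 66.30°  ·
  (3,6): δ = 47.18°  ·
  (4,5): δ = 154.47°  ·
  (4,6): δ = 135.35°  ·
  (5,6): δ = 160.88°  ·
antipodal pairs: 1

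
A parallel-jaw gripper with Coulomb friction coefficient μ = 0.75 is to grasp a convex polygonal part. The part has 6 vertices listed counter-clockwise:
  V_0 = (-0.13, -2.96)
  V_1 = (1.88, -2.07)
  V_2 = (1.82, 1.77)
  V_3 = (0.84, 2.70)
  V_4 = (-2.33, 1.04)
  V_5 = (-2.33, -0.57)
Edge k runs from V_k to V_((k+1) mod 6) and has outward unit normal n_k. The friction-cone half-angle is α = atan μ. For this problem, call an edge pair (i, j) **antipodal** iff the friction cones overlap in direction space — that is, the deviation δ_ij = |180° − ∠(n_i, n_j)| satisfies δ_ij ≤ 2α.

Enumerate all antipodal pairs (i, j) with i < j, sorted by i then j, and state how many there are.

count = 8; pairs: (0,2), (0,3), (0,4), (1,3), (1,4), (1,5), (2,4), (2,5)

α = atan 0.75 = 36.87°;  2α = 73.74°
n_0 = (+0.4049, -0.9144)
n_1 = (+0.9999, +0.0156)
n_2 = (+0.6884, +0.7254)
n_3 = (-0.4639, +0.8859)
n_4 = (-1.0000, -0.0000)
n_5 = (-0.7357, -0.6773)
  (0,1): δ = 112.99°  ·
  (0,2): δ = 67.38°  ✓
  (0,3): δ = 3.76°  ✓
  (0,4): δ = 66.12°  ✓
  (0,5): δ = 108.75°  ·
  (1,2): δ = 134.40°  ·
  (1,3): δ = 63.26°  ✓
  (1,4): δ = 0.90°  ✓
  (1,5): δ = 41.73°  ✓
  (2,3): δ = 108.86°  ·
  (2,4): δ = 46.50°  ✓
  (2,5): δ = 3.87°  ✓
  (3,4): δ = 117.64°  ·
  (3,5): δ = 75.01°  ·
  (4,5): δ = 137.37°  ·
antipodal pairs: 8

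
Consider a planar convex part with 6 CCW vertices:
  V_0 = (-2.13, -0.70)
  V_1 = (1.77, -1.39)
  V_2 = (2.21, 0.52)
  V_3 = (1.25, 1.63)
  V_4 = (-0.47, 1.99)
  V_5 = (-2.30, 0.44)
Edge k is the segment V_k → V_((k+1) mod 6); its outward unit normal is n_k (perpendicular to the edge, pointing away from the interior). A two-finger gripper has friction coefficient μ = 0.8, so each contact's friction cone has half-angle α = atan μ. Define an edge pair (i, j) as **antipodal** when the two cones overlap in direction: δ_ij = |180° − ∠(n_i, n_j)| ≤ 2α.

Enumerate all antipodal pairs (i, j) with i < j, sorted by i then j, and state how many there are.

α = atan 0.8 = 38.66°;  2α = 77.32°
n_0 = (-0.1742, -0.9847)
n_1 = (+0.9745, -0.2245)
n_2 = (+0.7564, +0.6542)
n_3 = (+0.2049, +0.9788)
n_4 = (-0.6463, +0.7631)
n_5 = (-0.9891, -0.1475)
  (0,1): δ = 92.94°  ·
  (0,2): δ = 39.11°  ✓
  (0,3): δ = 1.79°  ✓
  (0,4): δ = 50.30°  ✓
  (0,5): δ = 108.51°  ·
  (1,2): δ = 126.17°  ·
  (1,3): δ = 88.85°  ·
  (1,4): δ = 36.76°  ✓
  (1,5): δ = 21.45°  ✓
  (2,3): δ = 142.68°  ·
  (2,4): δ = 90.59°  ·
  (2,5): δ = 32.37°  ✓
  (3,4): δ = 127.91°  ·
  (3,5): δ = 69.70°  ✓
  (4,5): δ = 121.78°  ·
antipodal pairs: 7

count = 7; pairs: (0,2), (0,3), (0,4), (1,4), (1,5), (2,5), (3,5)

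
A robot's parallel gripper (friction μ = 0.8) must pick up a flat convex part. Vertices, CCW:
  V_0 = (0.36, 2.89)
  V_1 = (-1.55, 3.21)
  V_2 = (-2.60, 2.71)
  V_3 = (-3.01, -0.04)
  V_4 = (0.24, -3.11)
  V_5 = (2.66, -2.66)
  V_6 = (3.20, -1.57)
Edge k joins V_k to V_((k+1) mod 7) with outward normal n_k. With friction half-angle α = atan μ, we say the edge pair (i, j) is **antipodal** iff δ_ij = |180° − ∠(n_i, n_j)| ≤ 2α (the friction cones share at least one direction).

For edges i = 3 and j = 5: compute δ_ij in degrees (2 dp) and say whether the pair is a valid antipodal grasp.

δ = 72.99°, valid

α = atan 0.8 = 38.66°;  2α = 77.32°
edge 3: e_3 = (+3.25, -3.07);  n_3 = (-0.6867, -0.7270)
edge 5: e_5 = (+0.54, +1.09);  n_5 = (+0.8961, -0.4439)
∠(n_3, n_5) = 107.01°
δ = |180° − 107.01°| = 72.99°
72.99° ≤ 2α = 77.32°  →  valid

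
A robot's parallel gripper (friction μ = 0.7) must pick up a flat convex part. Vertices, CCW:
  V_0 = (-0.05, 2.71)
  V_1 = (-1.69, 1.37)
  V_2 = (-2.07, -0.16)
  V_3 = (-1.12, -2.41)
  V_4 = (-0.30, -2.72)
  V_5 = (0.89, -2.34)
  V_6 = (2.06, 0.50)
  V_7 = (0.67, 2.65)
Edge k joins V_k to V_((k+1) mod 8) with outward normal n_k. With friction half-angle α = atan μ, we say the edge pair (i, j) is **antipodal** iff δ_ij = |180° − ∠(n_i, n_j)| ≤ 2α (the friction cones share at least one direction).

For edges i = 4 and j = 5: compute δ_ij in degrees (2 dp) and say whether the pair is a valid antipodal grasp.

α = atan 0.7 = 34.99°;  2α = 69.98°
edge 4: e_4 = (+1.19, +0.38);  n_4 = (+0.3042, -0.9526)
edge 5: e_5 = (+1.17, +2.84);  n_5 = (+0.9246, -0.3809)
∠(n_4, n_5) = 49.90°
δ = |180° − 49.90°| = 130.10°
130.10° > 2α = 69.98°  →  invalid

δ = 130.10°, invalid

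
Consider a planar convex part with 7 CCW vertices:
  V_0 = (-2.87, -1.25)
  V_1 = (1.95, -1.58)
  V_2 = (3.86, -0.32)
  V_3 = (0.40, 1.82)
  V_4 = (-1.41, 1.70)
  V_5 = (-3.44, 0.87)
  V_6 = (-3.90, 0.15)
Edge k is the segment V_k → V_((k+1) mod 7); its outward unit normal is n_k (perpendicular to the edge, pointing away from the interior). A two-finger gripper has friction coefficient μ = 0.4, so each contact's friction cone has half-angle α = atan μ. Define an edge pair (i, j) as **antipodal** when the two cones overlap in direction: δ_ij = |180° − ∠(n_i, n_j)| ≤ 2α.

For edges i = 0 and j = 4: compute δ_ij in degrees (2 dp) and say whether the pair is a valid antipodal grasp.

α = atan 0.4 = 21.80°;  2α = 43.60°
edge 0: e_0 = (+4.82, -0.33);  n_0 = (-0.0683, -0.9977)
edge 4: e_4 = (-2.03, -0.83);  n_4 = (-0.3785, +0.9256)
∠(n_0, n_4) = 153.85°
δ = |180° − 153.85°| = 26.15°
26.15° ≤ 2α = 43.60°  →  valid

δ = 26.15°, valid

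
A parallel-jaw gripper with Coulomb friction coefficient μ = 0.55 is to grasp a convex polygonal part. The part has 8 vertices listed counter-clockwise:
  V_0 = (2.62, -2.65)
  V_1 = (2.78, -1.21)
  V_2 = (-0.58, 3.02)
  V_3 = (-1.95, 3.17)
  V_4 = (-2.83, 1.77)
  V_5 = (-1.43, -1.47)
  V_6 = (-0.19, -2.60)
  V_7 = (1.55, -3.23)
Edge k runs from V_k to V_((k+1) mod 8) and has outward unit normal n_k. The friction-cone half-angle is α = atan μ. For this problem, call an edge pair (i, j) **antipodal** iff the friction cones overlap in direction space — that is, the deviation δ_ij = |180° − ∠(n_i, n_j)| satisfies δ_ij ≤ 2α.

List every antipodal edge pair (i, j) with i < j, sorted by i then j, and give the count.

count = 10; pairs: (0,3), (0,4), (0,5), (1,4), (1,5), (1,6), (2,5), (2,6), (2,7), (3,7)

α = atan 0.55 = 28.81°;  2α = 57.62°
n_0 = (+0.9939, -0.1104)
n_1 = (+0.7830, +0.6220)
n_2 = (+0.1088, +0.9941)
n_3 = (-0.8466, +0.5322)
n_4 = (-0.9180, -0.3967)
n_5 = (-0.6736, -0.7391)
n_6 = (-0.3404, -0.9403)
n_7 = (+0.4765, -0.8791)
  (0,1): δ = 135.20°  ·
  (0,2): δ = 89.91°  ·
  (0,3): δ = 25.81°  ✓
  (0,4): δ = 29.71°  ✓
  (0,5): δ = 54.00°  ✓
  (0,6): δ = 76.44°  ·
  (0,7): δ = 124.80°  ·
  (1,2): δ = 134.71°  ·
  (1,3): δ = 70.61°  ·
  (1,4): δ = 15.09°  ✓
  (1,5): δ = 9.20°  ✓
  (1,6): δ = 31.64°  ✓
  (1,7): δ = 80.00°  ·
  (2,3): δ = 115.90°  ·
  (2,4): δ = 60.38°  ·
  (2,5): δ = 36.09°  ✓
  (2,6): δ = 13.66°  ✓
  (2,7): δ = 34.71°  ✓
  (3,4): δ = 124.48°  ·
  (3,5): δ = 100.19°  ·
  (3,6): δ = 77.75°  ·
  (3,7): δ = 29.39°  ✓
  (4,5): δ = 155.71°  ·
  (4,6): δ = 133.27°  ·
  (4,7): δ = 84.91°  ·
  (5,6): δ = 157.56°  ·
  (5,7): δ = 109.20°  ·
  (6,7): δ = 131.64°  ·
antipodal pairs: 10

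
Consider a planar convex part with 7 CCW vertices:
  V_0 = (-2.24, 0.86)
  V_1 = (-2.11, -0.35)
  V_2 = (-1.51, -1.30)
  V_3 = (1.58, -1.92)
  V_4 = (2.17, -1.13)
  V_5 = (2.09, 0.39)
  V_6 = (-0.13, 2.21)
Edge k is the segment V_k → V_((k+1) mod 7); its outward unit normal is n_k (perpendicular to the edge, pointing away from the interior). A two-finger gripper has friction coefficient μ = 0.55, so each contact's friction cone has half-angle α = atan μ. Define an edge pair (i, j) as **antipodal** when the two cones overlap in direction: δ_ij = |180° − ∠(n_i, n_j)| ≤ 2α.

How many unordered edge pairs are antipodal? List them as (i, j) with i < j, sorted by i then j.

count = 8; pairs: (0,3), (0,4), (0,5), (1,4), (1,5), (2,5), (2,6), (3,6)

α = atan 0.55 = 28.81°;  2α = 57.62°
n_0 = (-0.9943, -0.1068)
n_1 = (-0.8455, -0.5340)
n_2 = (-0.1967, -0.9805)
n_3 = (+0.8012, -0.5984)
n_4 = (+0.9986, +0.0526)
n_5 = (+0.6340, +0.7733)
n_6 = (-0.5389, +0.8423)
  (0,1): δ = 153.86°  ·
  (0,2): δ = 107.48°  ·
  (0,3): δ = 42.89°  ✓
  (0,4): δ = 3.12°  ✓
  (0,5): δ = 44.52°  ✓
  (0,6): δ = 116.48°  ·
  (1,2): δ = 133.62°  ·
  (1,3): δ = 69.03°  ·
  (1,4): δ = 29.26°  ✓
  (1,5): δ = 18.38°  ✓
  (1,6): δ = 90.34°  ·
  (2,3): δ = 115.41°  ·
  (2,4): δ = 75.64°  ·
  (2,5): δ = 28.00°  ✓
  (2,6): δ = 43.96°  ✓
  (3,4): δ = 140.23°  ·
  (3,5): δ = 92.59°  ·
  (3,6): δ = 20.63°  ✓
  (4,5): δ = 132.36°  ·
  (4,6): δ = 60.40°  ·
  (5,6): δ = 108.04°  ·
antipodal pairs: 8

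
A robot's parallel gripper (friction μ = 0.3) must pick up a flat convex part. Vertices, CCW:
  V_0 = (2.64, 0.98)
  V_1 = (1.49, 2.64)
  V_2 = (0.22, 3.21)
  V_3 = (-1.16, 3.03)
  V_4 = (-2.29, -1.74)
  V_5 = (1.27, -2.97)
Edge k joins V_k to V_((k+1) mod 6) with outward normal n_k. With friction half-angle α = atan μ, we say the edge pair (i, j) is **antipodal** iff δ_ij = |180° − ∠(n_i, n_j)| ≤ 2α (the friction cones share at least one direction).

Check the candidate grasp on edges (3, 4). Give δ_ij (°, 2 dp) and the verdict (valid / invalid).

α = atan 0.3 = 16.70°;  2α = 33.40°
edge 3: e_3 = (-1.13, -4.77);  n_3 = (-0.9731, +0.2305)
edge 4: e_4 = (+3.56, -1.23);  n_4 = (-0.3266, -0.9452)
∠(n_3, n_4) = 84.27°
δ = |180° − 84.27°| = 95.73°
95.73° > 2α = 33.40°  →  invalid

δ = 95.73°, invalid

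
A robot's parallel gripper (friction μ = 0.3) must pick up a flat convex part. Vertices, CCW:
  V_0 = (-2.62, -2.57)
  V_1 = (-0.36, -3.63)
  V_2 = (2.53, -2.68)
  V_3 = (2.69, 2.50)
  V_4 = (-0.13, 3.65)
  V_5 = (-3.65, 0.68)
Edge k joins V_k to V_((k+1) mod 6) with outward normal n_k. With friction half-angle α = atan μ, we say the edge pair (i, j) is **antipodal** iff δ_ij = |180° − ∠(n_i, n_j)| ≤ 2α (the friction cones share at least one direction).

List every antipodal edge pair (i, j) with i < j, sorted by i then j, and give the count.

count = 3; pairs: (0,3), (1,4), (2,5)

α = atan 0.3 = 16.70°;  2α = 33.40°
n_0 = (-0.4246, -0.9054)
n_1 = (+0.3123, -0.9500)
n_2 = (+0.9995, -0.0309)
n_3 = (+0.3776, +0.9260)
n_4 = (-0.6449, +0.7643)
n_5 = (-0.9533, -0.3021)
  (0,1): δ = 136.68°  ·
  (0,2): δ = 66.64°  ·
  (0,3): δ = 2.94°  ✓
  (0,4): δ = 65.28°  ·
  (0,5): δ = 132.71°  ·
  (1,2): δ = 109.97°  ·
  (1,3): δ = 40.38°  ·
  (1,4): δ = 21.96°  ✓
  (1,5): δ = 89.39°  ·
  (2,3): δ = 110.42°  ·
  (2,4): δ = 48.07°  ·
  (2,5): δ = 19.35°  ✓
  (3,4): δ = 117.66°  ·
  (3,5): δ = 50.23°  ·
  (4,5): δ = 112.57°  ·
antipodal pairs: 3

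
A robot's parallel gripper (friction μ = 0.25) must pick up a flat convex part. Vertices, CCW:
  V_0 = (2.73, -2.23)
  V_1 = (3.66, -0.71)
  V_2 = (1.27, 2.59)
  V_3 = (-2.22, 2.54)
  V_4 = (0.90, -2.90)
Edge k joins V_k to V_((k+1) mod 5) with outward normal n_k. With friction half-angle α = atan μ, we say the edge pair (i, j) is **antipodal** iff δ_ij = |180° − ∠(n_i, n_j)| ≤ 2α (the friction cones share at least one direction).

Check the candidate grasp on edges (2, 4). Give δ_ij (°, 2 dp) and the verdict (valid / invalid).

δ = 19.29°, valid

α = atan 0.25 = 14.04°;  2α = 28.07°
edge 2: e_2 = (-3.49, -0.05);  n_2 = (-0.0143, +0.9999)
edge 4: e_4 = (+1.83, +0.67);  n_4 = (+0.3438, -0.9390)
∠(n_2, n_4) = 160.71°
δ = |180° − 160.71°| = 19.29°
19.29° ≤ 2α = 28.07°  →  valid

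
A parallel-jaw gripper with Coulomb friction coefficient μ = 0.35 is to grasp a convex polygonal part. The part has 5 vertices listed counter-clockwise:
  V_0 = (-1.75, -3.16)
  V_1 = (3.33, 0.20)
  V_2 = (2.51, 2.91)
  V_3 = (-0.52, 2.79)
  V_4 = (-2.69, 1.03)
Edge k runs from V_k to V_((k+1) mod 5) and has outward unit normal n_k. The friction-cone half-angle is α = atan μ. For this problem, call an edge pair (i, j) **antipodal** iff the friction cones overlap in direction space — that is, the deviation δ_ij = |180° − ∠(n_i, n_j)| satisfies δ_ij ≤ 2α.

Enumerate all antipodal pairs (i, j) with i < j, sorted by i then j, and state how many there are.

count = 3; pairs: (0,2), (0,3), (1,4)

α = atan 0.35 = 19.29°;  2α = 38.58°
n_0 = (+0.5517, -0.8341)
n_1 = (+0.9571, +0.2896)
n_2 = (-0.0396, +0.9992)
n_3 = (-0.6299, +0.7767)
n_4 = (-0.9757, -0.2189)
  (0,1): δ = 106.65°  ·
  (0,2): δ = 31.21°  ✓
  (0,3): δ = 5.56°  ✓
  (0,4): δ = 69.16°  ·
  (1,2): δ = 104.57°  ·
  (1,3): δ = 67.79°  ·
  (1,4): δ = 4.19°  ✓
  (2,3): δ = 143.22°  ·
  (2,4): δ = 79.62°  ·
  (3,4): δ = 116.40°  ·
antipodal pairs: 3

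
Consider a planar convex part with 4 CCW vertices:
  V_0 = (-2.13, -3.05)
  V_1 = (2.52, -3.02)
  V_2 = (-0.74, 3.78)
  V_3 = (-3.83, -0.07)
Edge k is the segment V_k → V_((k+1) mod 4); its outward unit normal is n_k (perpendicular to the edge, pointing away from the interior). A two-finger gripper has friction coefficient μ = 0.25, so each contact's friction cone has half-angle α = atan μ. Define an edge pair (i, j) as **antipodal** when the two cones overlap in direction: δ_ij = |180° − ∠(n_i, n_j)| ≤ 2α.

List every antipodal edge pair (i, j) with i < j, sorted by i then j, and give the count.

count = 1; pairs: (1,3)

α = atan 0.25 = 14.04°;  2α = 28.07°
n_0 = (+0.0065, -1.0000)
n_1 = (+0.9017, +0.4323)
n_2 = (-0.7799, +0.6259)
n_3 = (-0.8686, -0.4955)
  (0,1): δ = 64.76°  ·
  (0,2): δ = 50.88°  ·
  (0,3): δ = 119.33°  ·
  (1,2): δ = 64.36°  ·
  (1,3): δ = 4.09°  ✓
  (2,3): δ = 111.55°  ·
antipodal pairs: 1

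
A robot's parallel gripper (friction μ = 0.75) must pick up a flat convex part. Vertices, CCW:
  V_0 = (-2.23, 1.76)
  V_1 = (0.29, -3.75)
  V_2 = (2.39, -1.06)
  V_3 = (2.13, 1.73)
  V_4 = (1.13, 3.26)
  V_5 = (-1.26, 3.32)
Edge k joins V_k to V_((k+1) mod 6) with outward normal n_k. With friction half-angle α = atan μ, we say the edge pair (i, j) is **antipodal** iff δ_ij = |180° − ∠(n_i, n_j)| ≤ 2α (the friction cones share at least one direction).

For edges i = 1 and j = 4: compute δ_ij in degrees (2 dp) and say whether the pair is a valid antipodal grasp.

δ = 53.46°, valid

α = atan 0.75 = 36.87°;  2α = 73.74°
edge 1: e_1 = (+2.10, +2.69);  n_1 = (+0.7882, -0.6154)
edge 4: e_4 = (-2.39, +0.06);  n_4 = (+0.0251, +0.9997)
∠(n_1, n_4) = 126.54°
δ = |180° − 126.54°| = 53.46°
53.46° ≤ 2α = 73.74°  →  valid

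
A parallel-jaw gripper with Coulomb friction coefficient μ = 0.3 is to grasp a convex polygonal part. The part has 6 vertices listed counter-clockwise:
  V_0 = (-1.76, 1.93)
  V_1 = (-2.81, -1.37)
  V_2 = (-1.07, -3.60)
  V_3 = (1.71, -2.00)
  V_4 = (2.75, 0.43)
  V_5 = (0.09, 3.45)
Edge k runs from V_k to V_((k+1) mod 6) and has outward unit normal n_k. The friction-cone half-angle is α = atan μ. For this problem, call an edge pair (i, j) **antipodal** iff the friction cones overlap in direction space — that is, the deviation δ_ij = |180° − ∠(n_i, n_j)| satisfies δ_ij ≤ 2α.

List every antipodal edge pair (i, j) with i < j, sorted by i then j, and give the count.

α = atan 0.3 = 16.70°;  2α = 33.40°
n_0 = (-0.9529, +0.3032)
n_1 = (-0.7884, -0.6152)
n_2 = (+0.4988, -0.8667)
n_3 = (+0.9193, -0.3935)
n_4 = (+0.7504, +0.6610)
n_5 = (-0.6348, +0.7727)
  (0,1): δ = 124.39°  ·
  (0,2): δ = 42.43°  ·
  (0,3): δ = 5.52°  ✓
  (0,4): δ = 59.02°  ·
  (0,5): δ = 147.06°  ·
  (1,2): δ = 98.04°  ·
  (1,3): δ = 61.13°  ·
  (1,4): δ = 3.41°  ✓
  (1,5): δ = 91.44°  ·
  (2,3): δ = 143.09°  ·
  (2,4): δ = 78.55°  ·
  (2,5): δ = 9.49°  ✓
  (3,4): δ = 115.46°  ·
  (3,5): δ = 27.42°  ✓
  (4,5): δ = 91.97°  ·
antipodal pairs: 4

count = 4; pairs: (0,3), (1,4), (2,5), (3,5)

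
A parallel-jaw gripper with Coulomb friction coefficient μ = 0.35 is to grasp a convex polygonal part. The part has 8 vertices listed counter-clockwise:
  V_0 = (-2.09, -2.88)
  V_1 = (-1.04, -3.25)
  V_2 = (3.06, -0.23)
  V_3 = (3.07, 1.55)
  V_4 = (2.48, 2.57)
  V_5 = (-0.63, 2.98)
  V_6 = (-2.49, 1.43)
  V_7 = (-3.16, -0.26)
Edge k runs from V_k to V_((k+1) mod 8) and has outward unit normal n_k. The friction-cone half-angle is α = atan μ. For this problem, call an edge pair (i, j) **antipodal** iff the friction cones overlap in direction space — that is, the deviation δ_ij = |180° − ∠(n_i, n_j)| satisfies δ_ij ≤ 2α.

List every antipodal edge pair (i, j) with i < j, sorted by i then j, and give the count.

count = 6; pairs: (0,4), (1,5), (1,6), (2,6), (2,7), (3,7)

α = atan 0.35 = 19.29°;  2α = 38.58°
n_0 = (-0.3324, -0.9432)
n_1 = (+0.5931, -0.8052)
n_2 = (+1.0000, -0.0056)
n_3 = (+0.8656, +0.5007)
n_4 = (+0.1307, +0.9914)
n_5 = (-0.6402, +0.7682)
n_6 = (-0.9296, +0.3685)
n_7 = (-0.9258, -0.3781)
  (0,1): δ = 124.21°  ·
  (0,2): δ = 70.91°  ·
  (0,3): δ = 40.54°  ·
  (0,4): δ = 11.90°  ✓
  (0,5): δ = 59.22°  ·
  (0,6): δ = 87.79°  ·
  (0,7): δ = 131.63°  ·
  (1,2): δ = 126.70°  ·
  (1,3): δ = 96.33°  ·
  (1,4): δ = 43.88°  ·
  (1,5): δ = 3.43°  ✓
  (1,6): δ = 32.00°  ✓
  (1,7): δ = 75.84°  ·
  (2,3): δ = 149.63°  ·
  (2,4): δ = 97.19°  ·
  (2,5): δ = 49.87°  ·
  (2,6): δ = 21.30°  ✓
  (2,7): δ = 22.54°  ✓
  (3,4): δ = 127.56°  ·
  (3,5): δ = 80.24°  ·
  (3,6): δ = 51.67°  ·
  (3,7): δ = 7.83°  ✓
  (4,5): δ = 132.68°  ·
  (4,6): δ = 104.12°  ·
  (4,7): δ = 60.27°  ·
  (5,6): δ = 151.43°  ·
  (5,7): δ = 107.59°  ·
  (6,7): δ = 136.16°  ·
antipodal pairs: 6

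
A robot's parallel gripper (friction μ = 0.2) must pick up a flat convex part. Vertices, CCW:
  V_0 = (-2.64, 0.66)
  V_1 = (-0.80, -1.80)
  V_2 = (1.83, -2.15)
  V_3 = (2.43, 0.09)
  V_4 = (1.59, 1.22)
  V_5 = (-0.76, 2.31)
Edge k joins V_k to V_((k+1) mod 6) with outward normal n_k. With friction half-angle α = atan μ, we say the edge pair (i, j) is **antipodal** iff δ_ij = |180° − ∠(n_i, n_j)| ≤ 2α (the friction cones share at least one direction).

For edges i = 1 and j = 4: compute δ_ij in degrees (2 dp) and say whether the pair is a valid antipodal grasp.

α = atan 0.2 = 11.31°;  2α = 22.62°
edge 1: e_1 = (+2.63, -0.35);  n_1 = (-0.1319, -0.9913)
edge 4: e_4 = (-2.35, +1.09);  n_4 = (+0.4208, +0.9072)
∠(n_1, n_4) = 162.70°
δ = |180° − 162.70°| = 17.30°
17.30° ≤ 2α = 22.62°  →  valid

δ = 17.30°, valid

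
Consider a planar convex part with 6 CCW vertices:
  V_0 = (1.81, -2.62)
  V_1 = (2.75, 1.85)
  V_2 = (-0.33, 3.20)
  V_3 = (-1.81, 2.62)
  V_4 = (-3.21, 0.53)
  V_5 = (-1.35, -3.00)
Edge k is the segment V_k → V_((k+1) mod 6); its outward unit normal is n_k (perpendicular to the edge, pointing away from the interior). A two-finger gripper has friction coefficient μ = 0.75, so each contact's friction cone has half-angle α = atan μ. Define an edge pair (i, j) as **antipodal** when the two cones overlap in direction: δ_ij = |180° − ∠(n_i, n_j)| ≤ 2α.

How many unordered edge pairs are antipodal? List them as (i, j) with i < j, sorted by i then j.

count = 7; pairs: (0,2), (0,3), (0,4), (1,4), (1,5), (2,5), (3,5)

α = atan 0.75 = 36.87°;  2α = 73.74°
n_0 = (+0.9786, -0.2058)
n_1 = (+0.4014, +0.9159)
n_2 = (-0.3649, +0.9311)
n_3 = (-0.8308, +0.5565)
n_4 = (-0.8847, -0.4662)
n_5 = (+0.1194, -0.9928)
  (0,1): δ = 101.79°  ·
  (0,2): δ = 56.72°  ✓
  (0,3): δ = 21.94°  ✓
  (0,4): δ = 39.66°  ✓
  (0,5): δ = 108.73°  ·
  (1,2): δ = 134.93°  ·
  (1,3): δ = 100.15°  ·
  (1,4): δ = 38.55°  ✓
  (1,5): δ = 30.53°  ✓
  (2,3): δ = 145.22°  ·
  (2,4): δ = 83.61°  ·
  (2,5): δ = 14.54°  ✓
  (3,4): δ = 118.40°  ·
  (3,5): δ = 49.33°  ✓
  (4,5): δ = 110.93°  ·
antipodal pairs: 7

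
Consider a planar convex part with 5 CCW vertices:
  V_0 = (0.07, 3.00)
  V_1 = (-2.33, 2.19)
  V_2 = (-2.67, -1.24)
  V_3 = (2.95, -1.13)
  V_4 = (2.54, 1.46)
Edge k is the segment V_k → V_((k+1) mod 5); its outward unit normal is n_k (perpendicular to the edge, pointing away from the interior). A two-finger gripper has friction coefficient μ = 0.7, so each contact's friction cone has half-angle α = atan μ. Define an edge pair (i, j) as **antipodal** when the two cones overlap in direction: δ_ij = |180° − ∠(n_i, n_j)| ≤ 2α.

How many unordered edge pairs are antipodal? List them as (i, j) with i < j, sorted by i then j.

count = 4; pairs: (0,2), (1,3), (1,4), (2,4)

α = atan 0.7 = 34.99°;  2α = 69.98°
n_0 = (-0.3198, +0.9475)
n_1 = (-0.9951, +0.0986)
n_2 = (+0.0196, -0.9998)
n_3 = (+0.9877, +0.1564)
n_4 = (+0.5291, +0.8486)
  (0,1): δ = 114.31°  ·
  (0,2): δ = 17.53°  ✓
  (0,3): δ = 80.35°  ·
  (0,4): δ = 129.41°  ·
  (1,2): δ = 83.22°  ·
  (1,3): δ = 14.66°  ✓
  (1,4): δ = 63.72°  ✓
  (2,3): δ = 82.13°  ·
  (2,4): δ = 33.06°  ✓
  (3,4): δ = 130.94°  ·
antipodal pairs: 4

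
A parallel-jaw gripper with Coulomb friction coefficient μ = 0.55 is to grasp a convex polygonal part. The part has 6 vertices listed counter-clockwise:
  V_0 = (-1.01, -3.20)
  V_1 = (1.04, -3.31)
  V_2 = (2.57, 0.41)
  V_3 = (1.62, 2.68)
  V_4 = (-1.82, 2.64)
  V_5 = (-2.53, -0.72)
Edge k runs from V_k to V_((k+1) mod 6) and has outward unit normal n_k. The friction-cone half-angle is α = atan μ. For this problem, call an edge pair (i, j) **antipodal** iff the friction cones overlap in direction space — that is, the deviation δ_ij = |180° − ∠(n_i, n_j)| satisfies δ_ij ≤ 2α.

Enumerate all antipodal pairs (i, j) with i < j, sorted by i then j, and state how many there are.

count = 5; pairs: (0,3), (1,4), (1,5), (2,4), (2,5)

α = atan 0.55 = 28.81°;  2α = 57.62°
n_0 = (-0.0536, -0.9986)
n_1 = (+0.9248, -0.3804)
n_2 = (+0.9225, +0.3861)
n_3 = (-0.0116, +0.9999)
n_4 = (-0.9784, +0.2067)
n_5 = (-0.8526, -0.5226)
  (0,1): δ = 109.29°  ·
  (0,2): δ = 64.22°  ·
  (0,3): δ = 3.74°  ✓
  (0,4): δ = 81.14°  ·
  (0,5): δ = 124.58°  ·
  (1,2): δ = 134.93°  ·
  (1,3): δ = 66.98°  ·
  (1,4): δ = 10.43°  ✓
  (1,5): δ = 53.86°  ✓
  (2,3): δ = 112.04°  ·
  (2,4): δ = 34.64°  ✓
  (2,5): δ = 8.79°  ✓
  (3,4): δ = 102.60°  ·
  (3,5): δ = 59.16°  ·
  (4,5): δ = 136.56°  ·
antipodal pairs: 5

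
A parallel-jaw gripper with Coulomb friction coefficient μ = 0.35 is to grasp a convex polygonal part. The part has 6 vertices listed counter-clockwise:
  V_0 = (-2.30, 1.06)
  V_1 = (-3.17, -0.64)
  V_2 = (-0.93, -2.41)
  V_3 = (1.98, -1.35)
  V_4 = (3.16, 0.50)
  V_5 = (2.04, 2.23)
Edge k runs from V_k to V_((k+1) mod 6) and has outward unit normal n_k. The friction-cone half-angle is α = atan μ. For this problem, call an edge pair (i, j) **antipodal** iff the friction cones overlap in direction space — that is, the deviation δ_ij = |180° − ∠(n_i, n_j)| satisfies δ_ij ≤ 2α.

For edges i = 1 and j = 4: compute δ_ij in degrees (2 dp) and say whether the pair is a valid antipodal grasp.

α = atan 0.35 = 19.29°;  2α = 38.58°
edge 1: e_1 = (+2.24, -1.77);  n_1 = (-0.6200, -0.7846)
edge 4: e_4 = (-1.12, +1.73);  n_4 = (+0.8394, +0.5435)
∠(n_1, n_4) = 161.23°
δ = |180° − 161.23°| = 18.77°
18.77° ≤ 2α = 38.58°  →  valid

δ = 18.77°, valid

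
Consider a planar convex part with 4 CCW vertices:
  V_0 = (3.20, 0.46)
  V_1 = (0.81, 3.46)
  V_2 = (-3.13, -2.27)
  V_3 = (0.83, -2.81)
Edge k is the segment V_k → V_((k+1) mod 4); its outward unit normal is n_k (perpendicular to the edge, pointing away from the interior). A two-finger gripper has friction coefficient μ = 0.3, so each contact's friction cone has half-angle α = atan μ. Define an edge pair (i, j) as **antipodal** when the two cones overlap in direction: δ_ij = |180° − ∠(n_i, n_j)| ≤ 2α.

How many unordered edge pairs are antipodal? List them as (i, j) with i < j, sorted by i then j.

α = atan 0.3 = 16.70°;  2α = 33.40°
n_0 = (+0.7821, +0.6231)
n_1 = (-0.8240, +0.5666)
n_2 = (-0.1351, -0.9908)
n_3 = (+0.8097, -0.5868)
  (0,1): δ = 73.06°  ·
  (0,2): δ = 43.69°  ·
  (0,3): δ = 105.52°  ·
  (1,2): δ = 63.25°  ·
  (1,3): δ = 1.42°  ✓
  (2,3): δ = 118.17°  ·
antipodal pairs: 1

count = 1; pairs: (1,3)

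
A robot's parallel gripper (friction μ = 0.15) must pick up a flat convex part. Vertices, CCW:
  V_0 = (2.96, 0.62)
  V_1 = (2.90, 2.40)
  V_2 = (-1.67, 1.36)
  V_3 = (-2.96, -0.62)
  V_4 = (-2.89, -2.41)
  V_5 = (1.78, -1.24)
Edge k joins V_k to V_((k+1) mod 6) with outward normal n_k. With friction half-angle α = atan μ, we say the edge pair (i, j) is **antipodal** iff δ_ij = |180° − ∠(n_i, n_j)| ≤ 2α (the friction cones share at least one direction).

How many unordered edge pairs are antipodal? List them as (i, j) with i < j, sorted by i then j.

count = 3; pairs: (0,3), (1,4), (2,5)

α = atan 0.15 = 8.53°;  2α = 17.06°
n_0 = (+0.9994, +0.0337)
n_1 = (-0.2219, +0.9751)
n_2 = (-0.8379, +0.5459)
n_3 = (-0.9992, -0.0391)
n_4 = (+0.2430, -0.9700)
n_5 = (+0.8444, -0.5357)
  (0,1): δ = 79.11°  ·
  (0,2): δ = 35.02°  ·
  (0,3): δ = 0.31°  ✓
  (0,4): δ = 102.13°  ·
  (0,5): δ = 145.68°  ·
  (1,2): δ = 135.91°  ·
  (1,3): δ = 100.58°  ·
  (1,4): δ = 1.24°  ✓
  (1,5): δ = 44.79°  ·
  (2,3): δ = 144.68°  ·
  (2,4): δ = 42.85°  ·
  (2,5): δ = 0.69°  ✓
  (3,4): δ = 78.17°  ·
  (3,5): δ = 34.63°  ·
  (4,5): δ = 136.46°  ·
antipodal pairs: 3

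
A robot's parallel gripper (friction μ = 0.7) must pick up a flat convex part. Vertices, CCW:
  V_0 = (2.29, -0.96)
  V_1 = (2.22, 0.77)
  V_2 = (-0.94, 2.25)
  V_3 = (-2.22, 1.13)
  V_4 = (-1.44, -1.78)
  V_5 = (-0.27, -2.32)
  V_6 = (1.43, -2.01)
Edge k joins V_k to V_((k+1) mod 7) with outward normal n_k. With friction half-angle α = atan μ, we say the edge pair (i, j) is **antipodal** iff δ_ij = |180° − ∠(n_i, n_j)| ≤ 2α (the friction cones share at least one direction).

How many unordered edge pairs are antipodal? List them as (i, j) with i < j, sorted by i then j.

count = 10; pairs: (0,2), (0,3), (0,4), (1,3), (1,4), (1,5), (2,4), (2,5), (2,6), (3,6)

α = atan 0.7 = 34.99°;  2α = 69.98°
n_0 = (+0.9992, +0.0404)
n_1 = (+0.4241, +0.9056)
n_2 = (-0.6585, +0.7526)
n_3 = (-0.9659, -0.2589)
n_4 = (-0.4191, -0.9080)
n_5 = (+0.1794, -0.9838)
n_6 = (+0.7736, -0.6336)
  (0,1): δ = 117.41°  ·
  (0,2): δ = 51.13°  ✓
  (0,3): δ = 12.69°  ✓
  (0,4): δ = 62.91°  ✓
  (0,5): δ = 98.02°  ·
  (0,6): δ = 138.36°  ·
  (1,2): δ = 113.72°  ·
  (1,3): δ = 49.90°  ✓
  (1,4): δ = 0.32°  ✓
  (1,5): δ = 35.43°  ✓
  (1,6): δ = 75.78°  ·
  (2,3): δ = 116.18°  ·
  (2,4): δ = 65.96°  ✓
  (2,5): δ = 30.85°  ✓
  (2,6): δ = 9.49°  ✓
  (3,4): δ = 129.78°  ·
  (3,5): δ = 94.67°  ·
  (3,6): δ = 54.32°  ✓
  (4,5): δ = 144.89°  ·
  (4,6): δ = 104.54°  ·
  (5,6): δ = 139.65°  ·
antipodal pairs: 10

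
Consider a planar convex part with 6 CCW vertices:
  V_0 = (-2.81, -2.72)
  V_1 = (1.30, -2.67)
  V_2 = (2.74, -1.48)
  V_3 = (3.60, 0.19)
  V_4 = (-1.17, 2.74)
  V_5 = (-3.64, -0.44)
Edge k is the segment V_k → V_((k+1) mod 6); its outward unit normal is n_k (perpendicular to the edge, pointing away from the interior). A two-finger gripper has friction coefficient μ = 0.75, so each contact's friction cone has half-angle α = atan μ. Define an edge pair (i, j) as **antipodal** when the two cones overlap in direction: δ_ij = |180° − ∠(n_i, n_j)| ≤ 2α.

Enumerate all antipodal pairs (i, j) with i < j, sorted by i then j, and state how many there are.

α = atan 0.75 = 36.87°;  2α = 73.74°
n_0 = (+0.0122, -0.9999)
n_1 = (+0.6370, -0.7708)
n_2 = (+0.8890, -0.4578)
n_3 = (+0.4715, +0.8819)
n_4 = (-0.7898, +0.6134)
n_5 = (-0.9397, -0.3421)
  (0,1): δ = 141.13°  ·
  (0,2): δ = 117.94°  ·
  (0,3): δ = 28.83°  ✓
  (0,4): δ = 51.47°  ✓
  (0,5): δ = 109.31°  ·
  (1,2): δ = 156.82°  ·
  (1,3): δ = 67.70°  ✓
  (1,4): δ = 12.59°  ✓
  (1,5): δ = 70.43°  ✓
  (2,3): δ = 90.88°  ·
  (2,4): δ = 10.59°  ✓
  (2,5): δ = 47.25°  ✓
  (3,4): δ = 99.71°  ·
  (3,5): δ = 41.87°  ✓
  (4,5): δ = 122.16°  ·
antipodal pairs: 8

count = 8; pairs: (0,3), (0,4), (1,3), (1,4), (1,5), (2,4), (2,5), (3,5)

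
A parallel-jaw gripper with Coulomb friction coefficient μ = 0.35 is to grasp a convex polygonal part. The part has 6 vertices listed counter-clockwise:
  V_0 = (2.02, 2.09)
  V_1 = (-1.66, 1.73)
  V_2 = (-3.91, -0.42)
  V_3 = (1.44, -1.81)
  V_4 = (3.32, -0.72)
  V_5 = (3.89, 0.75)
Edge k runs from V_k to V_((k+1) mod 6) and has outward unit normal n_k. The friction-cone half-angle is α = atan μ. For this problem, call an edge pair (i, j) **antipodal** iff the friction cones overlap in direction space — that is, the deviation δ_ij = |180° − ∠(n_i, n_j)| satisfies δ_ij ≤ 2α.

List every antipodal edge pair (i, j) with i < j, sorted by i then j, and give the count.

count = 5; pairs: (0,2), (0,3), (1,3), (1,4), (2,5)

α = atan 0.35 = 19.29°;  2α = 38.58°
n_0 = (-0.0974, +0.9952)
n_1 = (-0.6909, +0.7230)
n_2 = (-0.2515, -0.9679)
n_3 = (+0.5016, -0.8651)
n_4 = (+0.9324, -0.3615)
n_5 = (+0.5825, +0.8129)
  (0,1): δ = 141.89°  ·
  (0,2): δ = 20.15°  ✓
  (0,3): δ = 24.52°  ✓
  (0,4): δ = 63.22°  ·
  (0,5): δ = 138.79°  ·
  (1,2): δ = 58.26°  ·
  (1,3): δ = 13.59°  ✓
  (1,4): δ = 25.11°  ✓
  (1,5): δ = 100.68°  ·
  (2,3): δ = 135.33°  ·
  (2,4): δ = 96.63°  ·
  (2,5): δ = 21.06°  ✓
  (3,4): δ = 141.30°  ·
  (3,5): δ = 65.73°  ·
  (4,5): δ = 104.43°  ·
antipodal pairs: 5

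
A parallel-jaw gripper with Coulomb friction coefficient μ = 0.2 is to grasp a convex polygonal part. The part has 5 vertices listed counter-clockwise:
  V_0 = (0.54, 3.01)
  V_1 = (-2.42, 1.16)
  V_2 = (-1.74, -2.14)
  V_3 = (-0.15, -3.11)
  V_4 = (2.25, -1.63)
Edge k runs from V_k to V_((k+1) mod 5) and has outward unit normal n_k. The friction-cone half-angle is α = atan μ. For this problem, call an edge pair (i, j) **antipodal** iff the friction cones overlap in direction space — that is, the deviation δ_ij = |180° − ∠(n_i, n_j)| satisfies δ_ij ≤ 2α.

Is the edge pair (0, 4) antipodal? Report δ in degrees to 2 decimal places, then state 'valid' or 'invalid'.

α = atan 0.2 = 11.31°;  2α = 22.62°
edge 0: e_0 = (-2.96, -1.85);  n_0 = (-0.5300, +0.8480)
edge 4: e_4 = (-1.71, +4.64);  n_4 = (+0.9383, +0.3458)
∠(n_0, n_4) = 101.77°
δ = |180° − 101.77°| = 78.23°
78.23° > 2α = 22.62°  →  invalid

δ = 78.23°, invalid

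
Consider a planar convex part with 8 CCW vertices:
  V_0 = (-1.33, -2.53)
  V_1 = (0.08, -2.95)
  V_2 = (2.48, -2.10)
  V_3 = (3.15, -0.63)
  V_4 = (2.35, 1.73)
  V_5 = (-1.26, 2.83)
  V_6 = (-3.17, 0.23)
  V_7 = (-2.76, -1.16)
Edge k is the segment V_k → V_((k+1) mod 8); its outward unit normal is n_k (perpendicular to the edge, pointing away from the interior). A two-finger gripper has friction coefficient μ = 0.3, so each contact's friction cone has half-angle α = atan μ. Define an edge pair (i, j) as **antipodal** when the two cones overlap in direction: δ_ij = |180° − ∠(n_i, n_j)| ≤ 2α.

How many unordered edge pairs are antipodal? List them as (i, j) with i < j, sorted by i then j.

α = atan 0.3 = 16.70°;  2α = 33.40°
n_0 = (-0.2855, -0.9584)
n_1 = (+0.3338, -0.9426)
n_2 = (+0.9099, -0.4147)
n_3 = (+0.9471, +0.3210)
n_4 = (+0.2915, +0.9566)
n_5 = (-0.8059, +0.5920)
n_6 = (-0.9591, -0.2829)
n_7 = (-0.6918, -0.7221)
  (0,1): δ = 143.91°  ·
  (0,2): δ = 97.92°  ·
  (0,3): δ = 54.69°  ·
  (0,4): δ = 0.36°  ✓
  (0,5): δ = 70.29°  ·
  (0,6): δ = 123.02°  ·
  (0,7): δ = 152.81°  ·
  (1,2): δ = 134.01°  ·
  (1,3): δ = 90.78°  ·
  (1,4): δ = 36.45°  ·
  (1,5): δ = 34.20°  ·
  (1,6): δ = 86.93°  ·
  (1,7): δ = 116.73°  ·
  (2,3): δ = 136.77°  ·
  (2,4): δ = 82.44°  ·
  (2,5): δ = 11.80°  ✓
  (2,6): δ = 40.94°  ·
  (2,7): δ = 70.73°  ·
  (3,4): δ = 125.67°  ·
  (3,5): δ = 55.03°  ·
  (3,6): δ = 2.29°  ✓
  (3,7): δ = 27.50°  ✓
  (4,5): δ = 109.36°  ·
  (4,6): δ = 56.62°  ·
  (4,7): δ = 26.83°  ✓
  (5,6): δ = 127.26°  ·
  (5,7): δ = 97.47°  ·
  (6,7): δ = 150.21°  ·
antipodal pairs: 5

count = 5; pairs: (0,4), (2,5), (3,6), (3,7), (4,7)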